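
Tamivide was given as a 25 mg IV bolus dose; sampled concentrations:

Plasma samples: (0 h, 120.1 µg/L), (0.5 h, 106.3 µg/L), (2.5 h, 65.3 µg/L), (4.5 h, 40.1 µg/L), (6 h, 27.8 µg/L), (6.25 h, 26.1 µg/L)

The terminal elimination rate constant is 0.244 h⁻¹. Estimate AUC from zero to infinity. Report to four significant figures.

Trapezoidal AUC_0→6.25:
  [0→0.5]: (120.1+106.3)/2 × 0.5 = 56.6
  [0.5→2.5]: (106.3+65.3)/2 × 2 = 171.6
  [2.5→4.5]: (65.3+40.1)/2 × 2 = 105.4
  [4.5→6]: (40.1+27.8)/2 × 1.5 = 50.925
  [6→6.25]: (27.8+26.1)/2 × 0.25 = 6.7375
  Sum = 391.2625 µg/L·h
Extrapolated tail: C_last / k_e = 26.1 / 0.244 = 106.967
AUC_0→∞ = 391.2625 + 106.967 = 498.2295 µg/L·h

AUC = 498.2 µg/L·h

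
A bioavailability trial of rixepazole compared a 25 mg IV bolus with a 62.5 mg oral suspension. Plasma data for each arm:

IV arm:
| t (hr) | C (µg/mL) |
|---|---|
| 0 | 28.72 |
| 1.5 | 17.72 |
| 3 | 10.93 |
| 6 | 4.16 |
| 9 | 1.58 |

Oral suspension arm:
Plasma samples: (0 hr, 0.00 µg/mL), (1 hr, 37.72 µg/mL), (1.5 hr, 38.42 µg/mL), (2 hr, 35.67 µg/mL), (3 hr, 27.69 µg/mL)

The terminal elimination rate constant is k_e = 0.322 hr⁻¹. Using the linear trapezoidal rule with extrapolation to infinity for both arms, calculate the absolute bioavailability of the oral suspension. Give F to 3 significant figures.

F = 0.753

Trapezoidal AUC_0→9 (IV):
  [0→1.5]: (28.72+17.72)/2 × 1.5 = 34.83
  [1.5→3]: (17.72+10.93)/2 × 1.5 = 21.4875
  [3→6]: (10.93+4.16)/2 × 3 = 22.635
  [6→9]: (4.16+1.58)/2 × 3 = 8.61
  Sum = 87.5625 µg/mL·hr
IV tail: 1.58/0.322 = 4.907; AUC_iv,0→∞ = 87.5625 + 4.907 = 92.4695 µg/mL·hr
Trapezoidal AUC_0→3 (oral suspension):
  [0→1]: (0.00+37.72)/2 × 1 = 18.86
  [1→1.5]: (37.72+38.42)/2 × 0.5 = 19.035
  [1.5→2]: (38.42+35.67)/2 × 0.5 = 18.5225
  [2→3]: (35.67+27.69)/2 × 1 = 31.68
  Sum = 88.0975 µg/mL·hr
oral suspension tail: 27.69/0.322 = 85.994; AUC_ev,0→∞ = 88.0975 + 85.994 = 174.0915 µg/mL·hr
F = (AUC_ev/D_ev)/(AUC_iv/D_iv) = (174.0915/62.5)/(92.4695/25) = 2.785464/3.69878 = 0.7531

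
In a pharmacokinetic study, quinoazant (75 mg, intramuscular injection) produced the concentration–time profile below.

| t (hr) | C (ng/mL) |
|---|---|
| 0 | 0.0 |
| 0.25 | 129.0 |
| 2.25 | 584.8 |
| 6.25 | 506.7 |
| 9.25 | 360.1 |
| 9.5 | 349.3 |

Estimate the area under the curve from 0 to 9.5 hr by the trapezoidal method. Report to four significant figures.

Trapezoidal AUC_0→9.5:
  [0→0.25]: (0.0+129.0)/2 × 0.25 = 16.125
  [0.25→2.25]: (129.0+584.8)/2 × 2 = 713.8
  [2.25→6.25]: (584.8+506.7)/2 × 4 = 2183.0
  [6.25→9.25]: (506.7+360.1)/2 × 3 = 1300.2
  [9.25→9.5]: (360.1+349.3)/2 × 0.25 = 88.675
  Sum = 4301.8 ng/mL·hr

AUC = 4302 ng/mL·hr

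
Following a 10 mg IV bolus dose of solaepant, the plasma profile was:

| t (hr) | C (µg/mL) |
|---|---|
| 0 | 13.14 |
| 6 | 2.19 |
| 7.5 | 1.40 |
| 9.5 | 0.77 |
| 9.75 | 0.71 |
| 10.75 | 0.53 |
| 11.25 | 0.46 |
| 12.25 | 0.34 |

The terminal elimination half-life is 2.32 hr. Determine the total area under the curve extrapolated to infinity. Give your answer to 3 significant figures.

Trapezoidal AUC_0→12.25:
  [0→6]: (13.14+2.19)/2 × 6 = 45.99
  [6→7.5]: (2.19+1.40)/2 × 1.5 = 2.6925
  [7.5→9.5]: (1.40+0.77)/2 × 2 = 2.17
  [9.5→9.75]: (0.77+0.71)/2 × 0.25 = 0.185
  [9.75→10.75]: (0.71+0.53)/2 × 1 = 0.62
  [10.75→11.25]: (0.53+0.46)/2 × 0.5 = 0.2475
  [11.25→12.25]: (0.46+0.34)/2 × 1 = 0.4
  Sum = 52.305 µg/mL·hr
k_e = ln2 / t½ = 0.693147 / 2.32 = 0.2988 hr^-1
Extrapolated tail: C_last / k_e = 0.34 / 0.2988 = 1.138
AUC_0→∞ = 52.305 + 1.138 = 53.443 µg/mL·hr

AUC = 53.4 µg/mL·hr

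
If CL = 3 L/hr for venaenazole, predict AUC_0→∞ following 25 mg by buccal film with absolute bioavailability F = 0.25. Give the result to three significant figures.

AUC_0→∞ = F × Dose / CL
        = 0.25 × 25 / 3 = 2.08333 mg/L·hr

AUC = 2.08 mg/L·hr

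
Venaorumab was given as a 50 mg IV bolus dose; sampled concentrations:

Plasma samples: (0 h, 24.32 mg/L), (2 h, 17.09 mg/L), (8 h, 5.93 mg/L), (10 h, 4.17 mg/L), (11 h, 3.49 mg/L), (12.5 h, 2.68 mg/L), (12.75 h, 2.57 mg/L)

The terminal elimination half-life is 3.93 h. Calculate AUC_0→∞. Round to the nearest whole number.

Trapezoidal AUC_0→12.75:
  [0→2]: (24.32+17.09)/2 × 2 = 41.41
  [2→8]: (17.09+5.93)/2 × 6 = 69.06
  [8→10]: (5.93+4.17)/2 × 2 = 10.1
  [10→11]: (4.17+3.49)/2 × 1 = 3.83
  [11→12.5]: (3.49+2.68)/2 × 1.5 = 4.6275
  [12.5→12.75]: (2.68+2.57)/2 × 0.25 = 0.65625
  Sum = 129.68375 mg/L·h
k_e = ln2 / t½ = 0.693147 / 3.93 = 0.1764 h^-1
Extrapolated tail: C_last / k_e = 2.57 / 0.1764 = 14.569
AUC_0→∞ = 129.68375 + 14.569 = 144.25275 mg/L·h

AUC = 144 mg/L·h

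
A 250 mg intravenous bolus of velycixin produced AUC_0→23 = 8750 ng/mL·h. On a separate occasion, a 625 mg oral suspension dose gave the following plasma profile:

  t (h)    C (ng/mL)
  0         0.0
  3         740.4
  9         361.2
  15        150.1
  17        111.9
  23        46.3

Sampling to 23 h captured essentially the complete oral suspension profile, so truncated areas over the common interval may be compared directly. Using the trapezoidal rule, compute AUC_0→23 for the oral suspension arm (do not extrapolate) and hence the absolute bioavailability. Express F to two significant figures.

F = 0.31

Trapezoidal AUC_0→23 (oral suspension):
  [0→3]: (0.0+740.4)/2 × 3 = 1110.6
  [3→9]: (740.4+361.2)/2 × 6 = 3304.8
  [9→15]: (361.2+150.1)/2 × 6 = 1533.9
  [15→17]: (150.1+111.9)/2 × 2 = 262.0
  [17→23]: (111.9+46.3)/2 × 6 = 474.6
  Sum = 6685.9 ng/mL·h
F = (AUC_ev/D_ev)/(AUC_iv/D_iv) = (6685.9/625)/(8750/250) = 10.69744/35 = 0.3056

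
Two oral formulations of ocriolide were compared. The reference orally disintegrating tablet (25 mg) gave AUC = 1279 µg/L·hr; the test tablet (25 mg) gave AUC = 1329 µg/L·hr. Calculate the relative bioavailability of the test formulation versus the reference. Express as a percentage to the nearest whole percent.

F_rel = (AUC_test/D_test) / (AUC_ref/D_ref)
      = (1329/25) / (1279/25)
      = 53.16 / 51.16 = 1.0391 = 103.91%

F_rel = 104%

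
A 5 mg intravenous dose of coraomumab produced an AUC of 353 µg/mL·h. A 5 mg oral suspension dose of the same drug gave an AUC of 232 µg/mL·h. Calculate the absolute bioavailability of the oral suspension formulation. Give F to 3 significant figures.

F = (AUC_ev / D_ev) / (AUC_iv / D_iv)
  = (232/5) / (353/5)
  = 46.4 / 70.6 = 0.6572

F = 0.657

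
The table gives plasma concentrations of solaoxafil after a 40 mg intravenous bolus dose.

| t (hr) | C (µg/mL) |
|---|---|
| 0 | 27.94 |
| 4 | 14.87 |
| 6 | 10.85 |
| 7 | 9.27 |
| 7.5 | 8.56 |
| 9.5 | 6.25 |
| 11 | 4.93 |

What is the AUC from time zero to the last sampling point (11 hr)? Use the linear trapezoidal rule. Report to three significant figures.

AUC = 149 µg/mL·hr

Trapezoidal AUC_0→11:
  [0→4]: (27.94+14.87)/2 × 4 = 85.62
  [4→6]: (14.87+10.85)/2 × 2 = 25.72
  [6→7]: (10.85+9.27)/2 × 1 = 10.06
  [7→7.5]: (9.27+8.56)/2 × 0.5 = 4.4575
  [7.5→9.5]: (8.56+6.25)/2 × 2 = 14.81
  [9.5→11]: (6.25+4.93)/2 × 1.5 = 8.385
  Sum = 149.0525 µg/mL·hr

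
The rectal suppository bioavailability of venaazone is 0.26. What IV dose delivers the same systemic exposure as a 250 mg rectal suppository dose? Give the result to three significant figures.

D_iv = 65.0 mg

Systemic exposure from an extravascular dose = F × D_ev, so the equivalent IV dose is F × D_ev.
D_iv = F × D_ev = 0.26 × 250 = 65 mg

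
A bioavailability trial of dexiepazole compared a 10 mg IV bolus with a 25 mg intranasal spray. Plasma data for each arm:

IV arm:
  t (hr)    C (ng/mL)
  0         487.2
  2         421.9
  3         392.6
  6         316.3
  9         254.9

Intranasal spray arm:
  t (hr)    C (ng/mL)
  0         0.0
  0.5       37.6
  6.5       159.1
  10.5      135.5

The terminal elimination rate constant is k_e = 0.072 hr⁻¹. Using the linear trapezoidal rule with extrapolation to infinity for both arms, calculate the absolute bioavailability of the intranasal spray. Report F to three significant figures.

Trapezoidal AUC_0→9 (IV):
  [0→2]: (487.2+421.9)/2 × 2 = 909.1
  [2→3]: (421.9+392.6)/2 × 1 = 407.25
  [3→6]: (392.6+316.3)/2 × 3 = 1063.35
  [6→9]: (316.3+254.9)/2 × 3 = 856.8
  Sum = 3236.5 ng/mL·hr
IV tail: 254.9/0.072 = 3540.278; AUC_iv,0→∞ = 3236.5 + 3540.278 = 6776.778 ng/mL·hr
Trapezoidal AUC_0→10.5 (intranasal spray):
  [0→0.5]: (0.0+37.6)/2 × 0.5 = 9.4
  [0.5→6.5]: (37.6+159.1)/2 × 6 = 590.1
  [6.5→10.5]: (159.1+135.5)/2 × 4 = 589.2
  Sum = 1188.7 ng/mL·hr
intranasal spray tail: 135.5/0.072 = 1881.944; AUC_ev,0→∞ = 1188.7 + 1881.944 = 3070.644 ng/mL·hr
F = (AUC_ev/D_ev)/(AUC_iv/D_iv) = (3070.644/25)/(6776.778/10) = 122.82576/677.6778 = 0.1812

F = 0.181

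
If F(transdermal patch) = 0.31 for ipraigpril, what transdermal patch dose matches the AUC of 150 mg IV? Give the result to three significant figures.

D_transdermal = 484 mg

For equal systemic exposure: F × D_ev = D_iv
D_ev = D_iv / F = 150 / 0.31 = 483.871 mg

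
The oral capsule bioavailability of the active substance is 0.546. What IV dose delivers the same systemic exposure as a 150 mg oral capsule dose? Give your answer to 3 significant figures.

Systemic exposure from an extravascular dose = F × D_ev, so the equivalent IV dose is F × D_ev.
D_iv = F × D_ev = 0.546 × 150 = 81.9 mg

D_iv = 81.9 mg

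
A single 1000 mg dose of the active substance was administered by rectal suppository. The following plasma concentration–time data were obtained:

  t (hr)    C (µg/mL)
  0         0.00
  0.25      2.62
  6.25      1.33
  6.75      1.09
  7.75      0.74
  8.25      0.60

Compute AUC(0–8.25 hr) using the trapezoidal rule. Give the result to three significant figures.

AUC = 14.0 µg/mL·hr

Trapezoidal AUC_0→8.25:
  [0→0.25]: (0.00+2.62)/2 × 0.25 = 0.3275
  [0.25→6.25]: (2.62+1.33)/2 × 6 = 11.85
  [6.25→6.75]: (1.33+1.09)/2 × 0.5 = 0.605
  [6.75→7.75]: (1.09+0.74)/2 × 1 = 0.915
  [7.75→8.25]: (0.74+0.60)/2 × 0.5 = 0.335
  Sum = 14.0325 µg/mL·hr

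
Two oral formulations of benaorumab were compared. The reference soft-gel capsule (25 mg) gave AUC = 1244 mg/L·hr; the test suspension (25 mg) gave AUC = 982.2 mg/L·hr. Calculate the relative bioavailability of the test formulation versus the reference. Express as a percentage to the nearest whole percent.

F_rel = (AUC_test/D_test) / (AUC_ref/D_ref)
      = (982.2/25) / (1244/25)
      = 39.288 / 49.76 = 0.7895 = 78.95%

F_rel = 79%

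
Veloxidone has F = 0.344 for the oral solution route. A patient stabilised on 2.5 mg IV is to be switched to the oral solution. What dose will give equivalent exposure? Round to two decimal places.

For equal systemic exposure: F × D_ev = D_iv
D_ev = D_iv / F = 2.5 / 0.344 = 7.26744 mg

D_oral = 7.27 mg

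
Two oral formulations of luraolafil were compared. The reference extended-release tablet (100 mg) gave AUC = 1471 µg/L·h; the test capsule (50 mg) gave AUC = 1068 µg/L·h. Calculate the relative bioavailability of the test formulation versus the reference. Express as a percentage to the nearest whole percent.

F_rel = 145%

F_rel = (AUC_test/D_test) / (AUC_ref/D_ref)
      = (1068/50) / (1471/100)
      = 21.36 / 14.71 = 1.4521 = 145.21%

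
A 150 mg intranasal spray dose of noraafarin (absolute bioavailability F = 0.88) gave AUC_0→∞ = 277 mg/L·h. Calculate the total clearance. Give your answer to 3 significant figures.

CL = F × Dose / AUC_0→∞
   = 0.88 × 150 / 277 = 0.476534 L/h

CL = 0.477 L/h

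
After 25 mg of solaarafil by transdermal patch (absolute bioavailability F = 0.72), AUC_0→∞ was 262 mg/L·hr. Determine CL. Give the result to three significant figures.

CL = 0.0687 L/hr

CL = F × Dose / AUC_0→∞
   = 0.72 × 25 / 262 = 0.0687023 L/hr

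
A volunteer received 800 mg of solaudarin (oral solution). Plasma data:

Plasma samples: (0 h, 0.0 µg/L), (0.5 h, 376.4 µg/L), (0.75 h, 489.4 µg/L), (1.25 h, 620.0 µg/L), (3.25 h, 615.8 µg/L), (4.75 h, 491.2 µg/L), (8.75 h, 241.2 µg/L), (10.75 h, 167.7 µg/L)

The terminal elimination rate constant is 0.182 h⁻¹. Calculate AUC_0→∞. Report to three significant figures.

AUC = 5340 µg/L·h

Trapezoidal AUC_0→10.75:
  [0→0.5]: (0.0+376.4)/2 × 0.5 = 94.1
  [0.5→0.75]: (376.4+489.4)/2 × 0.25 = 108.225
  [0.75→1.25]: (489.4+620.0)/2 × 0.5 = 277.35
  [1.25→3.25]: (620.0+615.8)/2 × 2 = 1235.8
  [3.25→4.75]: (615.8+491.2)/2 × 1.5 = 830.25
  [4.75→8.75]: (491.2+241.2)/2 × 4 = 1464.8
  [8.75→10.75]: (241.2+167.7)/2 × 2 = 408.9
  Sum = 4419.425 µg/L·h
Extrapolated tail: C_last / k_e = 167.7 / 0.182 = 921.429
AUC_0→∞ = 4419.425 + 921.429 = 5340.854 µg/L·h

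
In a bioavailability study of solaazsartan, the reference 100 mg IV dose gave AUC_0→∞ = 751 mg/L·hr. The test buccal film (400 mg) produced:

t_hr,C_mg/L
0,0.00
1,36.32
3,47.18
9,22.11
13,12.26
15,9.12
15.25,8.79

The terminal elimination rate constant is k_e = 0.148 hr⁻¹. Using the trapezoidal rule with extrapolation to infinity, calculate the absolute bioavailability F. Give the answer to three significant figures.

F = 0.154

Trapezoidal AUC_0→15.25 (buccal film):
  [0→1]: (0.00+36.32)/2 × 1 = 18.16
  [1→3]: (36.32+47.18)/2 × 2 = 83.5
  [3→9]: (47.18+22.11)/2 × 6 = 207.87
  [9→13]: (22.11+12.26)/2 × 4 = 68.74
  [13→15]: (12.26+9.12)/2 × 2 = 21.38
  [15→15.25]: (9.12+8.79)/2 × 0.25 = 2.23875
  Sum = 401.88875 mg/L·hr
Tail: C_last/k_e = 8.79/0.148 = 59.392
AUC_0→∞ (buccal film) = 401.88875 + 59.392 = 461.28075 mg/L·hr
F = (AUC_ev/D_ev)/(AUC_iv/D_iv) = (461.28075/400)/(751/100) = 1.1532/7.51 = 0.1536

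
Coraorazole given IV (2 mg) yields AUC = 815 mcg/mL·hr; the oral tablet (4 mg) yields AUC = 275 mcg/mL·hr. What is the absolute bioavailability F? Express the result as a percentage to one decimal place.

F = 16.9%

F = (AUC_ev / D_ev) / (AUC_iv / D_iv)
  = (275/4) / (815/2)
  = 68.75 / 407.5 = 0.1687
  = 16.87%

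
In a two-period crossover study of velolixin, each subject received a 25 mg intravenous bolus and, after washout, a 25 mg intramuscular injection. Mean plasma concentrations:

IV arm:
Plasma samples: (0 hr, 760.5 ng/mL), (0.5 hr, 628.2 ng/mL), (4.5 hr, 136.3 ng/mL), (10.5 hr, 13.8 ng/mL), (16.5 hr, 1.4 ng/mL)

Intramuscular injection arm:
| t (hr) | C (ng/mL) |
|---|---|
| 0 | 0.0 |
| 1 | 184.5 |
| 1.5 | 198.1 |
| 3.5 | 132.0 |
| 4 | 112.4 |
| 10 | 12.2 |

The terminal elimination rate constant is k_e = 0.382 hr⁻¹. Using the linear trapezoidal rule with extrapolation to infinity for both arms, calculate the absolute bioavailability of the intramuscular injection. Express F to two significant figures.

Trapezoidal AUC_0→16.5 (IV):
  [0→0.5]: (760.5+628.2)/2 × 0.5 = 347.175
  [0.5→4.5]: (628.2+136.3)/2 × 4 = 1529.0
  [4.5→10.5]: (136.3+13.8)/2 × 6 = 450.3
  [10.5→16.5]: (13.8+1.4)/2 × 6 = 45.6
  Sum = 2372.075 ng/mL·hr
IV tail: 1.4/0.382 = 3.665; AUC_iv,0→∞ = 2372.075 + 3.665 = 2375.74 ng/mL·hr
Trapezoidal AUC_0→10 (intramuscular injection):
  [0→1]: (0.0+184.5)/2 × 1 = 92.25
  [1→1.5]: (184.5+198.1)/2 × 0.5 = 95.65
  [1.5→3.5]: (198.1+132.0)/2 × 2 = 330.1
  [3.5→4]: (132.0+112.4)/2 × 0.5 = 61.1
  [4→10]: (112.4+12.2)/2 × 6 = 373.8
  Sum = 952.9 ng/mL·hr
intramuscular injection tail: 12.2/0.382 = 31.937; AUC_ev,0→∞ = 952.9 + 31.937 = 984.837 ng/mL·hr
F = (AUC_ev/D_ev)/(AUC_iv/D_iv) = (984.837/25)/(2375.74/25) = 39.39348/95.0296 = 0.4145

F = 0.41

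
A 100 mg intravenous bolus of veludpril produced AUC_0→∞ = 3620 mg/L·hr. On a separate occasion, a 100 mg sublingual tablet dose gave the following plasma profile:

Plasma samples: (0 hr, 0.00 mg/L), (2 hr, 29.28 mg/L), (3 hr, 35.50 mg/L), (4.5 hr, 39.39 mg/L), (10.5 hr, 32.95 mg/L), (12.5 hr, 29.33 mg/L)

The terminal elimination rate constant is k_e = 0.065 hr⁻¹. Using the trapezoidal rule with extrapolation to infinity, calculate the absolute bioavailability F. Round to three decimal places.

Trapezoidal AUC_0→12.5 (sublingual tablet):
  [0→2]: (0.00+29.28)/2 × 2 = 29.28
  [2→3]: (29.28+35.50)/2 × 1 = 32.39
  [3→4.5]: (35.50+39.39)/2 × 1.5 = 56.1675
  [4.5→10.5]: (39.39+32.95)/2 × 6 = 217.02
  [10.5→12.5]: (32.95+29.33)/2 × 2 = 62.28
  Sum = 397.1375 mg/L·hr
Tail: C_last/k_e = 29.33/0.065 = 451.231
AUC_0→∞ (sublingual tablet) = 397.1375 + 451.231 = 848.3685 mg/L·hr
F = (AUC_ev/D_ev)/(AUC_iv/D_iv) = (848.3685/100)/(3620/100) = 8.483685/36.2 = 0.2344

F = 0.234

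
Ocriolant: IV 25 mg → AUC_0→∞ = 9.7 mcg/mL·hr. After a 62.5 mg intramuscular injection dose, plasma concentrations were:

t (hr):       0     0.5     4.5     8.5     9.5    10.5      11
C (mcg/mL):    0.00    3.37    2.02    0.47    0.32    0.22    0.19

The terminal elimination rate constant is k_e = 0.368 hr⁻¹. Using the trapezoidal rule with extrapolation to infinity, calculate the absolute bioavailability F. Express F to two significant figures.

F = 0.74

Trapezoidal AUC_0→11 (intramuscular injection):
  [0→0.5]: (0.00+3.37)/2 × 0.5 = 0.8425
  [0.5→4.5]: (3.37+2.02)/2 × 4 = 10.78
  [4.5→8.5]: (2.02+0.47)/2 × 4 = 4.98
  [8.5→9.5]: (0.47+0.32)/2 × 1 = 0.395
  [9.5→10.5]: (0.32+0.22)/2 × 1 = 0.27
  [10.5→11]: (0.22+0.19)/2 × 0.5 = 0.1025
  Sum = 17.37 mcg/mL·hr
Tail: C_last/k_e = 0.19/0.368 = 0.516
AUC_0→∞ (intramuscular injection) = 17.37 + 0.516 = 17.886 mcg/mL·hr
F = (AUC_ev/D_ev)/(AUC_iv/D_iv) = (17.886/62.5)/(9.7/25) = 0.286176/0.388 = 0.7376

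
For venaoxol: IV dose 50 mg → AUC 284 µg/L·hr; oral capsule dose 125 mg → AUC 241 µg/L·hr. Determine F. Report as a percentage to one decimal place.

F = 33.9%

F = (AUC_ev / D_ev) / (AUC_iv / D_iv)
  = (241/125) / (284/50)
  = 1.928 / 5.68 = 0.3394
  = 33.94%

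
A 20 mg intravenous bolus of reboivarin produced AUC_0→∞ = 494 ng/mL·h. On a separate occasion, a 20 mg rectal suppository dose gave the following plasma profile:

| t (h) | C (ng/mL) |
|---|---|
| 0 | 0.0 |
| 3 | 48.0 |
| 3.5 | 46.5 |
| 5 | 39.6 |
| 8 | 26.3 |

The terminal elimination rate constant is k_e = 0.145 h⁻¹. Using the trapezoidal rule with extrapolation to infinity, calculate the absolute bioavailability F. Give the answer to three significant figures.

F = 0.892

Trapezoidal AUC_0→8 (rectal suppository):
  [0→3]: (0.0+48.0)/2 × 3 = 72.0
  [3→3.5]: (48.0+46.5)/2 × 0.5 = 23.625
  [3.5→5]: (46.5+39.6)/2 × 1.5 = 64.575
  [5→8]: (39.6+26.3)/2 × 3 = 98.85
  Sum = 259.05 ng/mL·h
Tail: C_last/k_e = 26.3/0.145 = 181.379
AUC_0→∞ (rectal suppository) = 259.05 + 181.379 = 440.429 ng/mL·h
F = (AUC_ev/D_ev)/(AUC_iv/D_iv) = (440.429/20)/(494/20) = 22.02145/24.7 = 0.8916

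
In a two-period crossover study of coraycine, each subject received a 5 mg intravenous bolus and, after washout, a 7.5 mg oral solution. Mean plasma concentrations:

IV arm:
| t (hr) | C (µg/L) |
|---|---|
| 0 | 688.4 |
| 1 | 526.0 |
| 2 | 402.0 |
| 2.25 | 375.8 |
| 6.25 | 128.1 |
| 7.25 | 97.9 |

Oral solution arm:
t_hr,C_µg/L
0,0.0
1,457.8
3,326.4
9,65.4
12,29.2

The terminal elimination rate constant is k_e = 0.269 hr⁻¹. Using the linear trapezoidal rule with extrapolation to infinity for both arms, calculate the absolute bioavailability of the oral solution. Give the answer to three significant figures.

Trapezoidal AUC_0→7.25 (IV):
  [0→1]: (688.4+526.0)/2 × 1 = 607.2
  [1→2]: (526.0+402.0)/2 × 1 = 464.0
  [2→2.25]: (402.0+375.8)/2 × 0.25 = 97.225
  [2.25→6.25]: (375.8+128.1)/2 × 4 = 1007.8
  [6.25→7.25]: (128.1+97.9)/2 × 1 = 113.0
  Sum = 2289.225 µg/L·hr
IV tail: 97.9/0.269 = 363.941; AUC_iv,0→∞ = 2289.225 + 363.941 = 2653.166 µg/L·hr
Trapezoidal AUC_0→12 (oral solution):
  [0→1]: (0.0+457.8)/2 × 1 = 228.9
  [1→3]: (457.8+326.4)/2 × 2 = 784.2
  [3→9]: (326.4+65.4)/2 × 6 = 1175.4
  [9→12]: (65.4+29.2)/2 × 3 = 141.9
  Sum = 2330.4 µg/L·hr
oral solution tail: 29.2/0.269 = 108.550; AUC_ev,0→∞ = 2330.4 + 108.550 = 2438.95 µg/L·hr
F = (AUC_ev/D_ev)/(AUC_iv/D_iv) = (2438.95/7.5)/(2653.166/5) = 325.193/530.6332 = 0.6128

F = 0.613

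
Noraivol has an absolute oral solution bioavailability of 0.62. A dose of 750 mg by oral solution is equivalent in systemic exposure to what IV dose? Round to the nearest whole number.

Systemic exposure from an extravascular dose = F × D_ev, so the equivalent IV dose is F × D_ev.
D_iv = F × D_ev = 0.62 × 750 = 465 mg

D_iv = 465 mg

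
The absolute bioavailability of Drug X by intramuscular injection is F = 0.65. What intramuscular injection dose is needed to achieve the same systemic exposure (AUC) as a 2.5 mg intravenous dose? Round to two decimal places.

D_intramuscular = 3.85 mg

For equal systemic exposure: F × D_ev = D_iv
D_ev = D_iv / F = 2.5 / 0.65 = 3.84615 mg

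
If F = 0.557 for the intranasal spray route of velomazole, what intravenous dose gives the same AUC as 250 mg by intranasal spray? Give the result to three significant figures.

D_iv = 139 mg

Systemic exposure from an extravascular dose = F × D_ev, so the equivalent IV dose is F × D_ev.
D_iv = F × D_ev = 0.557 × 250 = 139.25 mg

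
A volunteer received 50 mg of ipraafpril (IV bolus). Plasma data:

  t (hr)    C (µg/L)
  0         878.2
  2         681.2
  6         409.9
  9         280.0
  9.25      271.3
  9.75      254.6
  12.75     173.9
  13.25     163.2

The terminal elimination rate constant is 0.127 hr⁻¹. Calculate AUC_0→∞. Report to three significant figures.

Trapezoidal AUC_0→13.25:
  [0→2]: (878.2+681.2)/2 × 2 = 1559.4
  [2→6]: (681.2+409.9)/2 × 4 = 2182.2
  [6→9]: (409.9+280.0)/2 × 3 = 1034.85
  [9→9.25]: (280.0+271.3)/2 × 0.25 = 68.9125
  [9.25→9.75]: (271.3+254.6)/2 × 0.5 = 131.475
  [9.75→12.75]: (254.6+173.9)/2 × 3 = 642.75
  [12.75→13.25]: (173.9+163.2)/2 × 0.5 = 84.275
  Sum = 5703.8625 µg/L·hr
Extrapolated tail: C_last / k_e = 163.2 / 0.127 = 1285.039
AUC_0→∞ = 5703.8625 + 1285.039 = 6988.9015 µg/L·hr

AUC = 6990 µg/L·hr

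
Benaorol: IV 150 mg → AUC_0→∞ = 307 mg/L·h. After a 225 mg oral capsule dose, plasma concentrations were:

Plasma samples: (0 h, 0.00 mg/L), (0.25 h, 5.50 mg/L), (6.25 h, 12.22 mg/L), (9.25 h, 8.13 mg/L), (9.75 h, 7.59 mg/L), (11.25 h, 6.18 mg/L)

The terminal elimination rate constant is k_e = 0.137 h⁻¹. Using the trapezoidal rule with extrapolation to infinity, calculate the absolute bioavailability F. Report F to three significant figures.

Trapezoidal AUC_0→11.25 (oral capsule):
  [0→0.25]: (0.00+5.50)/2 × 0.25 = 0.6875
  [0.25→6.25]: (5.50+12.22)/2 × 6 = 53.16
  [6.25→9.25]: (12.22+8.13)/2 × 3 = 30.525
  [9.25→9.75]: (8.13+7.59)/2 × 0.5 = 3.93
  [9.75→11.25]: (7.59+6.18)/2 × 1.5 = 10.3275
  Sum = 98.63 mg/L·h
Tail: C_last/k_e = 6.18/0.137 = 45.109
AUC_0→∞ (oral capsule) = 98.63 + 45.109 = 143.739 mg/L·h
F = (AUC_ev/D_ev)/(AUC_iv/D_iv) = (143.739/225)/(307/150) = 0.63884/2.04667 = 0.3121

F = 0.312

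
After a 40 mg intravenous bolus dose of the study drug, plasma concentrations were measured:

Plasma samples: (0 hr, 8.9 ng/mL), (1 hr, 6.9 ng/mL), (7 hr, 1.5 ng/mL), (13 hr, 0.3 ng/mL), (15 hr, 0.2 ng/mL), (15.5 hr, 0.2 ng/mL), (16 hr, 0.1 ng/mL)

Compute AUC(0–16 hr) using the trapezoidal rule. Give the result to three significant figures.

AUC = 39.2 ng/mL·hr

Trapezoidal AUC_0→16:
  [0→1]: (8.9+6.9)/2 × 1 = 7.9
  [1→7]: (6.9+1.5)/2 × 6 = 25.2
  [7→13]: (1.5+0.3)/2 × 6 = 5.4
  [13→15]: (0.3+0.2)/2 × 2 = 0.5
  [15→15.5]: (0.2+0.2)/2 × 0.5 = 0.1
  [15.5→16]: (0.2+0.1)/2 × 0.5 = 0.075
  Sum = 39.175 ng/mL·hr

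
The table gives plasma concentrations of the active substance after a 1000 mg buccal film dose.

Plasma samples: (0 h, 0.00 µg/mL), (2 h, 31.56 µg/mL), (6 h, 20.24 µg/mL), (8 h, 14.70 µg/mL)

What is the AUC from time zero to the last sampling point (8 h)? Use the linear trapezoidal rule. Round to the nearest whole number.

AUC = 170 µg/mL·h

Trapezoidal AUC_0→8:
  [0→2]: (0.00+31.56)/2 × 2 = 31.56
  [2→6]: (31.56+20.24)/2 × 4 = 103.6
  [6→8]: (20.24+14.70)/2 × 2 = 34.94
  Sum = 170.1 µg/mL·h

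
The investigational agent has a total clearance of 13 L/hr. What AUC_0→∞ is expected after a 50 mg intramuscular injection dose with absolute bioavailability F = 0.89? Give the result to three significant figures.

AUC = 3.42 mg/L·hr

AUC_0→∞ = F × Dose / CL
        = 0.89 × 50 / 13 = 3.42308 mg/L·hr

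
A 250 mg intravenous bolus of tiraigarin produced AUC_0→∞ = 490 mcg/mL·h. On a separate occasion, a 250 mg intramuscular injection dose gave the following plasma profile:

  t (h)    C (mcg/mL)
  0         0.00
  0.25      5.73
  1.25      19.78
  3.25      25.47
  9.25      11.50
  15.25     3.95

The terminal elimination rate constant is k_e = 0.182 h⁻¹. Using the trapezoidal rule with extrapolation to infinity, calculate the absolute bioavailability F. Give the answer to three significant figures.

Trapezoidal AUC_0→15.25 (intramuscular injection):
  [0→0.25]: (0.00+5.73)/2 × 0.25 = 0.71625
  [0.25→1.25]: (5.73+19.78)/2 × 1 = 12.755
  [1.25→3.25]: (19.78+25.47)/2 × 2 = 45.25
  [3.25→9.25]: (25.47+11.50)/2 × 6 = 110.91
  [9.25→15.25]: (11.50+3.95)/2 × 6 = 46.35
  Sum = 215.98125 mcg/mL·h
Tail: C_last/k_e = 3.95/0.182 = 21.703
AUC_0→∞ (intramuscular injection) = 215.98125 + 21.703 = 237.68425 mcg/mL·h
F = (AUC_ev/D_ev)/(AUC_iv/D_iv) = (237.68425/250)/(490/250) = 0.950737/1.96 = 0.4851

F = 0.485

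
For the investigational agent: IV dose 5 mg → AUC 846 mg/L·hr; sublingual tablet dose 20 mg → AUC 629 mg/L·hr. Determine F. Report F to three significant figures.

F = (AUC_ev / D_ev) / (AUC_iv / D_iv)
  = (629/20) / (846/5)
  = 31.45 / 169.2 = 0.1859

F = 0.186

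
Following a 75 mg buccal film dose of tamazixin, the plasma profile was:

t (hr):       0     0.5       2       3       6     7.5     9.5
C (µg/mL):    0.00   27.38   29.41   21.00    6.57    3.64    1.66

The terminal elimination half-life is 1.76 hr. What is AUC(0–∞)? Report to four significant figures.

Trapezoidal AUC_0→9.5:
  [0→0.5]: (0.00+27.38)/2 × 0.5 = 6.845
  [0.5→2]: (27.38+29.41)/2 × 1.5 = 42.5925
  [2→3]: (29.41+21.00)/2 × 1 = 25.205
  [3→6]: (21.00+6.57)/2 × 3 = 41.355
  [6→7.5]: (6.57+3.64)/2 × 1.5 = 7.6575
  [7.5→9.5]: (3.64+1.66)/2 × 2 = 5.3
  Sum = 128.955 µg/mL·hr
k_e = ln2 / t½ = 0.693147 / 1.76 = 0.3938 hr^-1
Extrapolated tail: C_last / k_e = 1.66 / 0.3938 = 4.215
AUC_0→∞ = 128.955 + 4.215 = 133.17 µg/mL·hr

AUC = 133.2 µg/mL·hr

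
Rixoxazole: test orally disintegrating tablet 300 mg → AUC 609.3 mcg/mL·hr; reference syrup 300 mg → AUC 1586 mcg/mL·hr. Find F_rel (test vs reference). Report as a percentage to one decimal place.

F_rel = 38.4%

F_rel = (AUC_test/D_test) / (AUC_ref/D_ref)
      = (609.3/300) / (1586/300)
      = 2.031 / 5.28667 = 0.3842 = 38.42%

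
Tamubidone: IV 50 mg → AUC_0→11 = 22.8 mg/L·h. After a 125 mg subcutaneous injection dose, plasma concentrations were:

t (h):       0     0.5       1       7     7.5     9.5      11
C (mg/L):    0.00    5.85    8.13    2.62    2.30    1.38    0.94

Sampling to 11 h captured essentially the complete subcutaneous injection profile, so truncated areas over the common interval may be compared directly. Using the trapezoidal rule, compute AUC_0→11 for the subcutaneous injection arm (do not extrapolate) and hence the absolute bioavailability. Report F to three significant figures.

F = 0.769

Trapezoidal AUC_0→11 (subcutaneous injection):
  [0→0.5]: (0.00+5.85)/2 × 0.5 = 1.4625
  [0.5→1]: (5.85+8.13)/2 × 0.5 = 3.495
  [1→7]: (8.13+2.62)/2 × 6 = 32.25
  [7→7.5]: (2.62+2.30)/2 × 0.5 = 1.23
  [7.5→9.5]: (2.30+1.38)/2 × 2 = 3.68
  [9.5→11]: (1.38+0.94)/2 × 1.5 = 1.74
  Sum = 43.8575 mg/L·h
F = (AUC_ev/D_ev)/(AUC_iv/D_iv) = (43.8575/125)/(22.8/50) = 0.35086/0.456 = 0.7694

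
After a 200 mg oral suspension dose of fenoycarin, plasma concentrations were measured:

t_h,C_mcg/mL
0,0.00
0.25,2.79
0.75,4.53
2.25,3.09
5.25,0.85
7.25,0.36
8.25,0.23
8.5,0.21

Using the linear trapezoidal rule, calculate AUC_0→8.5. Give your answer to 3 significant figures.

Trapezoidal AUC_0→8.5:
  [0→0.25]: (0.00+2.79)/2 × 0.25 = 0.34875
  [0.25→0.75]: (2.79+4.53)/2 × 0.5 = 1.83
  [0.75→2.25]: (4.53+3.09)/2 × 1.5 = 5.715
  [2.25→5.25]: (3.09+0.85)/2 × 3 = 5.91
  [5.25→7.25]: (0.85+0.36)/2 × 2 = 1.21
  [7.25→8.25]: (0.36+0.23)/2 × 1 = 0.295
  [8.25→8.5]: (0.23+0.21)/2 × 0.25 = 0.055
  Sum = 15.36375 mcg/mL·h

AUC = 15.4 mcg/mL·h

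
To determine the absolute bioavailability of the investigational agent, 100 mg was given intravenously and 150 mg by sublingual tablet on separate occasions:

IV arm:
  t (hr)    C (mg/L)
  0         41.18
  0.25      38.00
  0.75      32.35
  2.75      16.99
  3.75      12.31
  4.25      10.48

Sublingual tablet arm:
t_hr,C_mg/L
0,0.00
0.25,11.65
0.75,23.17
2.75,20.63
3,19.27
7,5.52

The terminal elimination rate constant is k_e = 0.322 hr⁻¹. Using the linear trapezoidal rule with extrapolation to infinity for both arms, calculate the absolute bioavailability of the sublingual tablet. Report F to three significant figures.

Trapezoidal AUC_0→4.25 (IV):
  [0→0.25]: (41.18+38.00)/2 × 0.25 = 9.8975
  [0.25→0.75]: (38.00+32.35)/2 × 0.5 = 17.5875
  [0.75→2.75]: (32.35+16.99)/2 × 2 = 49.34
  [2.75→3.75]: (16.99+12.31)/2 × 1 = 14.65
  [3.75→4.25]: (12.31+10.48)/2 × 0.5 = 5.6975
  Sum = 97.1725 mg/L·hr
IV tail: 10.48/0.322 = 32.547; AUC_iv,0→∞ = 97.1725 + 32.547 = 129.7195 mg/L·hr
Trapezoidal AUC_0→7 (sublingual tablet):
  [0→0.25]: (0.00+11.65)/2 × 0.25 = 1.45625
  [0.25→0.75]: (11.65+23.17)/2 × 0.5 = 8.705
  [0.75→2.75]: (23.17+20.63)/2 × 2 = 43.8
  [2.75→3]: (20.63+19.27)/2 × 0.25 = 4.9875
  [3→7]: (19.27+5.52)/2 × 4 = 49.58
  Sum = 108.52875 mg/L·hr
sublingual tablet tail: 5.52/0.322 = 17.143; AUC_ev,0→∞ = 108.52875 + 17.143 = 125.67175 mg/L·hr
F = (AUC_ev/D_ev)/(AUC_iv/D_iv) = (125.67175/150)/(129.7195/100) = 0.837812/1.297195 = 0.6459

F = 0.646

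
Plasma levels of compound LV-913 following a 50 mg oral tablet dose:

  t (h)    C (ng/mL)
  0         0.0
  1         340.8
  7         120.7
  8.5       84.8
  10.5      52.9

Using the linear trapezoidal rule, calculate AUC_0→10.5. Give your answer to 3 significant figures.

AUC = 1850 ng/mL·h

Trapezoidal AUC_0→10.5:
  [0→1]: (0.0+340.8)/2 × 1 = 170.4
  [1→7]: (340.8+120.7)/2 × 6 = 1384.5
  [7→8.5]: (120.7+84.8)/2 × 1.5 = 154.125
  [8.5→10.5]: (84.8+52.9)/2 × 2 = 137.7
  Sum = 1846.725 ng/mL·h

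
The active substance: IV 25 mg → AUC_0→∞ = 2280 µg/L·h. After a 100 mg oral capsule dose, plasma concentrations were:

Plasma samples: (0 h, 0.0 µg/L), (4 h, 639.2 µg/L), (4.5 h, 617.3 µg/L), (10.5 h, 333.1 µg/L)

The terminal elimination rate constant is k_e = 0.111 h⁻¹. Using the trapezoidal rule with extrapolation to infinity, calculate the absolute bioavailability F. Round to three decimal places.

F = 0.816

Trapezoidal AUC_0→10.5 (oral capsule):
  [0→4]: (0.0+639.2)/2 × 4 = 1278.4
  [4→4.5]: (639.2+617.3)/2 × 0.5 = 314.125
  [4.5→10.5]: (617.3+333.1)/2 × 6 = 2851.2
  Sum = 4443.725 µg/L·h
Tail: C_last/k_e = 333.1/0.111 = 3000.901
AUC_0→∞ (oral capsule) = 4443.725 + 3000.901 = 7444.626 µg/L·h
F = (AUC_ev/D_ev)/(AUC_iv/D_iv) = (7444.626/100)/(2280/25) = 74.44626/91.2 = 0.8163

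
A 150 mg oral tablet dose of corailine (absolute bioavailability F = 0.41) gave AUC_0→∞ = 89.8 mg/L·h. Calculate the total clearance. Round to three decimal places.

CL = 0.685 L/h

CL = F × Dose / AUC_0→∞
   = 0.41 × 150 / 89.8 = 0.684855 L/h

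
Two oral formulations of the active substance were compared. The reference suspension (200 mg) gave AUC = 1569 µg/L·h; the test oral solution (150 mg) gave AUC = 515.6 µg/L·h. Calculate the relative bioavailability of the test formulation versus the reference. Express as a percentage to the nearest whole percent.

F_rel = 44%

F_rel = (AUC_test/D_test) / (AUC_ref/D_ref)
      = (515.6/150) / (1569/200)
      = 3.43733 / 7.845 = 0.4382 = 43.82%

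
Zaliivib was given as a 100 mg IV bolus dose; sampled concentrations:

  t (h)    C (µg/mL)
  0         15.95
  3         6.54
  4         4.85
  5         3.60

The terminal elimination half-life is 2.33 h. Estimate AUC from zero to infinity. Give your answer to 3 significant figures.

AUC = 55.8 µg/mL·h

Trapezoidal AUC_0→5:
  [0→3]: (15.95+6.54)/2 × 3 = 33.735
  [3→4]: (6.54+4.85)/2 × 1 = 5.695
  [4→5]: (4.85+3.60)/2 × 1 = 4.225
  Sum = 43.655 µg/mL·h
k_e = ln2 / t½ = 0.693147 / 2.33 = 0.2975 h^-1
Extrapolated tail: C_last / k_e = 3.60 / 0.2975 = 12.101
AUC_0→∞ = 43.655 + 12.101 = 55.756 µg/mL·h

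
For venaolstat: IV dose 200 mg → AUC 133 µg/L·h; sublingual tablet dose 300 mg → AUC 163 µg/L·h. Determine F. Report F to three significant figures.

F = (AUC_ev / D_ev) / (AUC_iv / D_iv)
  = (163/300) / (133/200)
  = 0.543333 / 0.665 = 0.8170

F = 0.817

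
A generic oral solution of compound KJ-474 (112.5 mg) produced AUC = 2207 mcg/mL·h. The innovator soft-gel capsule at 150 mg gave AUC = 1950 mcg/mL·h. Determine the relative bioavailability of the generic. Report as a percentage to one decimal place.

F_rel = 150.9%

F_rel = (AUC_test/D_test) / (AUC_ref/D_ref)
      = (2207/112.5) / (1950/150)
      = 19.6178 / 13 = 1.5091 = 150.91%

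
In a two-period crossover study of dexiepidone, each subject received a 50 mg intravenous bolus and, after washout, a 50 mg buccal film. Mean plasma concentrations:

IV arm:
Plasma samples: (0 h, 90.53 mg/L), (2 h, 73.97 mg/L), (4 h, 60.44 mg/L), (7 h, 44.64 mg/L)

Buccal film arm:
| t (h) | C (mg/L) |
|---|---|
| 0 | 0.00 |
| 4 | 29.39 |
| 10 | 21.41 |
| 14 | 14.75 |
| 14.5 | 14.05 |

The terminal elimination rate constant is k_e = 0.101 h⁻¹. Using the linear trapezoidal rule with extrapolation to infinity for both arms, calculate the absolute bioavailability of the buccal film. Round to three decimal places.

Trapezoidal AUC_0→7 (IV):
  [0→2]: (90.53+73.97)/2 × 2 = 164.5
  [2→4]: (73.97+60.44)/2 × 2 = 134.41
  [4→7]: (60.44+44.64)/2 × 3 = 157.62
  Sum = 456.53 mg/L·h
IV tail: 44.64/0.101 = 441.980; AUC_iv,0→∞ = 456.53 + 441.980 = 898.51 mg/L·h
Trapezoidal AUC_0→14.5 (buccal film):
  [0→4]: (0.00+29.39)/2 × 4 = 58.78
  [4→10]: (29.39+21.41)/2 × 6 = 152.4
  [10→14]: (21.41+14.75)/2 × 4 = 72.32
  [14→14.5]: (14.75+14.05)/2 × 0.5 = 7.2
  Sum = 290.7 mg/L·h
buccal film tail: 14.05/0.101 = 139.109; AUC_ev,0→∞ = 290.7 + 139.109 = 429.809 mg/L·h
F = (AUC_ev/D_ev)/(AUC_iv/D_iv) = (429.809/50)/(898.51/50) = 8.59618/17.9702 = 0.4784

F = 0.478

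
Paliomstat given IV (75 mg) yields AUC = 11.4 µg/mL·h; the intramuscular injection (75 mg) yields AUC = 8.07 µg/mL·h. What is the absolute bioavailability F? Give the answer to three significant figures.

F = 0.708

F = (AUC_ev / D_ev) / (AUC_iv / D_iv)
  = (8.07/75) / (11.4/75)
  = 0.1076 / 0.152 = 0.7079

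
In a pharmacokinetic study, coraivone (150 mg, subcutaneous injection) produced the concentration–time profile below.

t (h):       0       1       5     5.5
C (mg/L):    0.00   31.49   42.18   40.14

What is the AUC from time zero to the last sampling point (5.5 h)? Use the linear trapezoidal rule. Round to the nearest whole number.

Trapezoidal AUC_0→5.5:
  [0→1]: (0.00+31.49)/2 × 1 = 15.745
  [1→5]: (31.49+42.18)/2 × 4 = 147.34
  [5→5.5]: (42.18+40.14)/2 × 0.5 = 20.58
  Sum = 183.665 mg/L·h

AUC = 184 mg/L·h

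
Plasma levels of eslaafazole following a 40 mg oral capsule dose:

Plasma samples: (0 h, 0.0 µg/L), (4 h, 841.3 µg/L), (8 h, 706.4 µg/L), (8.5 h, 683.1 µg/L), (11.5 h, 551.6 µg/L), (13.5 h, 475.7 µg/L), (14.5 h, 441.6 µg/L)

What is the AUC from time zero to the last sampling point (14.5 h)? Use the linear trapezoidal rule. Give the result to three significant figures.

AUC = 8460 µg/L·h

Trapezoidal AUC_0→14.5:
  [0→4]: (0.0+841.3)/2 × 4 = 1682.6
  [4→8]: (841.3+706.4)/2 × 4 = 3095.4
  [8→8.5]: (706.4+683.1)/2 × 0.5 = 347.375
  [8.5→11.5]: (683.1+551.6)/2 × 3 = 1852.05
  [11.5→13.5]: (551.6+475.7)/2 × 2 = 1027.3
  [13.5→14.5]: (475.7+441.6)/2 × 1 = 458.65
  Sum = 8463.375 µg/L·h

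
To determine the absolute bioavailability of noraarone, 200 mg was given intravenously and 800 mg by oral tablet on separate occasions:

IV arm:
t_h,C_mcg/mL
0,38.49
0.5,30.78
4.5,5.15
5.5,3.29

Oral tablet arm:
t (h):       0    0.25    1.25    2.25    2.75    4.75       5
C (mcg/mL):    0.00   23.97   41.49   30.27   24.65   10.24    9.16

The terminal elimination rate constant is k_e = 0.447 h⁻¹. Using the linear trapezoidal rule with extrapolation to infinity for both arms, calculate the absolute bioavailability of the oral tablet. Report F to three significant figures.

F = 0.355

Trapezoidal AUC_0→5.5 (IV):
  [0→0.5]: (38.49+30.78)/2 × 0.5 = 17.3175
  [0.5→4.5]: (30.78+5.15)/2 × 4 = 71.86
  [4.5→5.5]: (5.15+3.29)/2 × 1 = 4.22
  Sum = 93.3975 mcg/mL·h
IV tail: 3.29/0.447 = 7.360; AUC_iv,0→∞ = 93.3975 + 7.360 = 100.7575 mcg/mL·h
Trapezoidal AUC_0→5 (oral tablet):
  [0→0.25]: (0.00+23.97)/2 × 0.25 = 2.99625
  [0.25→1.25]: (23.97+41.49)/2 × 1 = 32.73
  [1.25→2.25]: (41.49+30.27)/2 × 1 = 35.88
  [2.25→2.75]: (30.27+24.65)/2 × 0.5 = 13.73
  [2.75→4.75]: (24.65+10.24)/2 × 2 = 34.89
  [4.75→5]: (10.24+9.16)/2 × 0.25 = 2.425
  Sum = 122.65125 mcg/mL·h
oral tablet tail: 9.16/0.447 = 20.492; AUC_ev,0→∞ = 122.65125 + 20.492 = 143.14325 mcg/mL·h
F = (AUC_ev/D_ev)/(AUC_iv/D_iv) = (143.14325/800)/(100.7575/200) = 0.178929/0.5037875 = 0.3552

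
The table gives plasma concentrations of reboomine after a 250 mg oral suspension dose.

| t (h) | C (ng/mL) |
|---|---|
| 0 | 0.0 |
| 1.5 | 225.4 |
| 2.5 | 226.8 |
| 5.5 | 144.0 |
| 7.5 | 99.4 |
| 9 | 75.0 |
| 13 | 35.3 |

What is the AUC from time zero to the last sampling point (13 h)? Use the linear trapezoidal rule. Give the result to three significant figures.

Trapezoidal AUC_0→13:
  [0→1.5]: (0.0+225.4)/2 × 1.5 = 169.05
  [1.5→2.5]: (225.4+226.8)/2 × 1 = 226.1
  [2.5→5.5]: (226.8+144.0)/2 × 3 = 556.2
  [5.5→7.5]: (144.0+99.4)/2 × 2 = 243.4
  [7.5→9]: (99.4+75.0)/2 × 1.5 = 130.8
  [9→13]: (75.0+35.3)/2 × 4 = 220.6
  Sum = 1546.15 ng/mL·h

AUC = 1550 ng/mL·h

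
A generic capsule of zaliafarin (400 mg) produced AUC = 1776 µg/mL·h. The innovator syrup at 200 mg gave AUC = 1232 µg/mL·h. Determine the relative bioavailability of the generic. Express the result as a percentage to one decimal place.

F_rel = (AUC_test/D_test) / (AUC_ref/D_ref)
      = (1776/400) / (1232/200)
      = 4.44 / 6.16 = 0.7208 = 72.08%

F_rel = 72.1%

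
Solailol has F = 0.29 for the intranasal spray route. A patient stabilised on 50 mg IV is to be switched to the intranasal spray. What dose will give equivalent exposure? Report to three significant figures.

For equal systemic exposure: F × D_ev = D_iv
D_ev = D_iv / F = 50 / 0.29 = 172.414 mg

D_intranasal = 172 mg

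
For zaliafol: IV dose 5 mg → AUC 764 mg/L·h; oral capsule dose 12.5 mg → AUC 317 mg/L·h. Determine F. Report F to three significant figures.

F = 0.166

F = (AUC_ev / D_ev) / (AUC_iv / D_iv)
  = (317/12.5) / (764/5)
  = 25.36 / 152.8 = 0.1660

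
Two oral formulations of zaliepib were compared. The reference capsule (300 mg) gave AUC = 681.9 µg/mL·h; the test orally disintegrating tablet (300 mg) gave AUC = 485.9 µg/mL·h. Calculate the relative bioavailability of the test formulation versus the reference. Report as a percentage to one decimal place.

F_rel = 71.3%

F_rel = (AUC_test/D_test) / (AUC_ref/D_ref)
      = (485.9/300) / (681.9/300)
      = 1.61967 / 2.273 = 0.7126 = 71.26%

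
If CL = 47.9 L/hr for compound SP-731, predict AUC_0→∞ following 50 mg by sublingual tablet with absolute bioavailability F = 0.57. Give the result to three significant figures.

AUC = 0.595 mg/L·hr

AUC_0→∞ = F × Dose / CL
        = 0.57 × 50 / 47.9 = 0.59499 mg/L·hr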